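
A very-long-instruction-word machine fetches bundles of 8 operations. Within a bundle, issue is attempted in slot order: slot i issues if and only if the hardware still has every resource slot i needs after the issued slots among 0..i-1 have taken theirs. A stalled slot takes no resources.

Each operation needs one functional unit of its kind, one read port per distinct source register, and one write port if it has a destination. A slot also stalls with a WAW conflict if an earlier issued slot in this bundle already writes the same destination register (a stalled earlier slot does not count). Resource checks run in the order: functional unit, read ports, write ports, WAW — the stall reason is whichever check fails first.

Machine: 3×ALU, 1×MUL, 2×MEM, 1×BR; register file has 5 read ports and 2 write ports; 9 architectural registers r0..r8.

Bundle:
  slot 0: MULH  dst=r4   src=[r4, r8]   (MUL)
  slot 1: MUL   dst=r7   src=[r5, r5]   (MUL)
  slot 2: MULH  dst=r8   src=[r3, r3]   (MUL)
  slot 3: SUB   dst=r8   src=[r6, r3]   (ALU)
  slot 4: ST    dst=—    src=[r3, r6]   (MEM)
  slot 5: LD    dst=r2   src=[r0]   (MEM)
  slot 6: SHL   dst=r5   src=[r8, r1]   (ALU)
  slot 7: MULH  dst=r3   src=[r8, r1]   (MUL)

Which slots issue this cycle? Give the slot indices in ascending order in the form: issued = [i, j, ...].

issued = [0, 3]

#0 MUL src=r4,r8 dispatched  <A:3 Mu:0 Ld:2 B:1 rd:3 wr:1>
#1 MUL src=r5,r5 held:FU  <A:3 Mu:0 Ld:2 B:1 rd:3 wr:1>
#2 MUL src=r3,r3 held:FU  <A:3 Mu:0 Ld:2 B:1 rd:3 wr:1>
#3 ALU src=r6,r3 dispatched  <A:2 Mu:0 Ld:2 B:1 rd:1 wr:0>
#4 MEM src=r3,r6 held:RD_PORT  <A:2 Mu:0 Ld:2 B:1 rd:1 wr:0>
#5 MEM src=r0 held:WR_PORT  <A:2 Mu:0 Ld:2 B:1 rd:1 wr:0>
#6 ALU src=r8,r1 held:RD_PORT  <A:2 Mu:0 Ld:2 B:1 rd:1 wr:0>
#7 MUL src=r8,r1 held:FU  <A:2 Mu:0 Ld:2 B:1 rd:1 wr:0>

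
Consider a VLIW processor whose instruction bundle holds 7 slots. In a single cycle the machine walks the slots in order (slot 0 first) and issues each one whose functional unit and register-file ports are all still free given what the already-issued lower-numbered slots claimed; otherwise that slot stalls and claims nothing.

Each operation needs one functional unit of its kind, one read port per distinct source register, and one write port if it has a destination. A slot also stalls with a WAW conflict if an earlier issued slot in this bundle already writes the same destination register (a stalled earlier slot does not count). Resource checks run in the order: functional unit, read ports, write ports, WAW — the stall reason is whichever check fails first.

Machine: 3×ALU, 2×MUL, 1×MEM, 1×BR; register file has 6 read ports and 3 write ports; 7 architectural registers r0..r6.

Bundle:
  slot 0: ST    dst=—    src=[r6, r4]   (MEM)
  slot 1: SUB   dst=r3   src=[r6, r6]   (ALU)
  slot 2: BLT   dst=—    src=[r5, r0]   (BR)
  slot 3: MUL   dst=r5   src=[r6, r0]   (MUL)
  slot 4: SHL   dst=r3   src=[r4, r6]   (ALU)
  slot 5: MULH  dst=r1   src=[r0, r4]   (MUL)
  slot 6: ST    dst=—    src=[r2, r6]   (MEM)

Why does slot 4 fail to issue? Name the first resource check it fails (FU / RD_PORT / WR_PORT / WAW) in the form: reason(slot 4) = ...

slot 0 (MEM): ISSUE — free A3,Mu2,Ld0,B1 rp4 wp3
slot 1 (ALU): ISSUE — free A2,Mu2,Ld0,B1 rp3 wp2
slot 2 (BR): ISSUE — free A2,Mu2,Ld0,B0 rp1 wp2
slot 3 (MUL): stall RD_PORT — free A2,Mu2,Ld0,B0 rp1 wp2
slot 4 (ALU): stall RD_PORT — free A2,Mu2,Ld0,B0 rp1 wp2
slot 5 (MUL): stall RD_PORT — free A2,Mu2,Ld0,B0 rp1 wp2
slot 6 (MEM): stall FU — free A2,Mu2,Ld0,B0 rp1 wp2

reason(slot 4) = RD_PORT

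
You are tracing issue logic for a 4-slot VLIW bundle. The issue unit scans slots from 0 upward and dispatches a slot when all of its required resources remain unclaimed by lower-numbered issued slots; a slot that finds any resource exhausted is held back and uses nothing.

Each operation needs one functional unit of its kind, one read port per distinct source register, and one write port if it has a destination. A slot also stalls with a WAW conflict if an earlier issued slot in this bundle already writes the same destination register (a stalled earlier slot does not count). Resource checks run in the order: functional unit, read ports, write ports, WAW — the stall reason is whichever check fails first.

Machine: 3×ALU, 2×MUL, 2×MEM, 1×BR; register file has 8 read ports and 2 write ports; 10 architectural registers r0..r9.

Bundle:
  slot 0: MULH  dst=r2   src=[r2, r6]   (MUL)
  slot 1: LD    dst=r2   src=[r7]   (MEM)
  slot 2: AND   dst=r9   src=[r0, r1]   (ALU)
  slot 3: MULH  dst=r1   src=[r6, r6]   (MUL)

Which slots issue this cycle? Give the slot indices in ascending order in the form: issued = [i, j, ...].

[0] MUL needs rd=2 wr=1: ok; after: ALU=3 MUL=1 MEM=2 BR=1, R=6, W=1
[1] MEM needs rd=1 wr=1: WAW; after: ALU=3 MUL=1 MEM=2 BR=1, R=6, W=1
[2] ALU needs rd=2 wr=1: ok; after: ALU=2 MUL=1 MEM=2 BR=1, R=4, W=0
[3] MUL needs rd=1 wr=1: WR_PORT; after: ALU=2 MUL=1 MEM=2 BR=1, R=4, W=0

issued = [0, 2]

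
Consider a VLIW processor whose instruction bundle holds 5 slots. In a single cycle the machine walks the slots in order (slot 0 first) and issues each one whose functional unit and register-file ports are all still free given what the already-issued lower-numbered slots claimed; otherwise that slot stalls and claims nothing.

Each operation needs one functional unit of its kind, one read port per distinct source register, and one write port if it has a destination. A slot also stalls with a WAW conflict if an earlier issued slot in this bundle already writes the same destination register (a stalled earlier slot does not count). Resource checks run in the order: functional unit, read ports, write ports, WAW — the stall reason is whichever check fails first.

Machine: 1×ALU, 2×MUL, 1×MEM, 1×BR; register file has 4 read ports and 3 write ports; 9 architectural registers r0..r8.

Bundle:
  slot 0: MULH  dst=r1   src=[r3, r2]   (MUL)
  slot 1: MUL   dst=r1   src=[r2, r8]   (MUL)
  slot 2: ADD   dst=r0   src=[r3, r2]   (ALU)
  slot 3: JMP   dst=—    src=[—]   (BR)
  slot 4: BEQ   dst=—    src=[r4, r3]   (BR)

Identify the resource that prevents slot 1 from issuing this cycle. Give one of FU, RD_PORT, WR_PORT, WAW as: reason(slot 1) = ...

#0 MUL src=r3,r2 dispatched  <A:1 Mu:1 Ld:1 B:1 rd:2 wr:2>
#1 MUL src=r2,r8 held:WAW  <A:1 Mu:1 Ld:1 B:1 rd:2 wr:2>
#2 ALU src=r3,r2 dispatched  <A:0 Mu:1 Ld:1 B:1 rd:0 wr:1>
#3 BR src=- dispatched  <A:0 Mu:1 Ld:1 B:0 rd:0 wr:1>
#4 BR src=r4,r3 held:FU  <A:0 Mu:1 Ld:1 B:0 rd:0 wr:1>

reason(slot 1) = WAW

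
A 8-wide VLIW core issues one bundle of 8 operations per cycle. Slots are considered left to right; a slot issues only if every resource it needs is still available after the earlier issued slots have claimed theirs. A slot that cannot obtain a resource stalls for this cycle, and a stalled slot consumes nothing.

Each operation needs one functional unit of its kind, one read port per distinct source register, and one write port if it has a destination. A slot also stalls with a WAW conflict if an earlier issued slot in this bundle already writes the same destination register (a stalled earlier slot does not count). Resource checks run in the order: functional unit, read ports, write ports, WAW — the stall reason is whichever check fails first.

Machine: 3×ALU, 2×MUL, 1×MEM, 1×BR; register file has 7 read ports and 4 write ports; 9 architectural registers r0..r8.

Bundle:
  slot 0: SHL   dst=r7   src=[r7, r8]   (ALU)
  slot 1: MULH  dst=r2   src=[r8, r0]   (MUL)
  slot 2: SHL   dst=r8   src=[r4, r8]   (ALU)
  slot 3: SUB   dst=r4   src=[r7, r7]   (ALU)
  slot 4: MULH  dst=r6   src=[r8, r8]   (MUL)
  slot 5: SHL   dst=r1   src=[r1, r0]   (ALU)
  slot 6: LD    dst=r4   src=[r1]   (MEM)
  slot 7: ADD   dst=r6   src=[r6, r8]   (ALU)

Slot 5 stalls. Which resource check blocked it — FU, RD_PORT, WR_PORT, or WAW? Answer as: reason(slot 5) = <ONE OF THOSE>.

reason(slot 5) = FU

#0 ALU src=r7,r8 dispatched  <A:2 Mu:2 Ld:1 B:1 rd:5 wr:3>
#1 MUL src=r8,r0 dispatched  <A:2 Mu:1 Ld:1 B:1 rd:3 wr:2>
#2 ALU src=r4,r8 dispatched  <A:1 Mu:1 Ld:1 B:1 rd:1 wr:1>
#3 ALU src=r7,r7 dispatched  <A:0 Mu:1 Ld:1 B:1 rd:0 wr:0>
#4 MUL src=r8,r8 held:RD_PORT  <A:0 Mu:1 Ld:1 B:1 rd:0 wr:0>
#5 ALU src=r1,r0 held:FU  <A:0 Mu:1 Ld:1 B:1 rd:0 wr:0>
#6 MEM src=r1 held:RD_PORT  <A:0 Mu:1 Ld:1 B:1 rd:0 wr:0>
#7 ALU src=r6,r8 held:FU  <A:0 Mu:1 Ld:1 B:1 rd:0 wr:0>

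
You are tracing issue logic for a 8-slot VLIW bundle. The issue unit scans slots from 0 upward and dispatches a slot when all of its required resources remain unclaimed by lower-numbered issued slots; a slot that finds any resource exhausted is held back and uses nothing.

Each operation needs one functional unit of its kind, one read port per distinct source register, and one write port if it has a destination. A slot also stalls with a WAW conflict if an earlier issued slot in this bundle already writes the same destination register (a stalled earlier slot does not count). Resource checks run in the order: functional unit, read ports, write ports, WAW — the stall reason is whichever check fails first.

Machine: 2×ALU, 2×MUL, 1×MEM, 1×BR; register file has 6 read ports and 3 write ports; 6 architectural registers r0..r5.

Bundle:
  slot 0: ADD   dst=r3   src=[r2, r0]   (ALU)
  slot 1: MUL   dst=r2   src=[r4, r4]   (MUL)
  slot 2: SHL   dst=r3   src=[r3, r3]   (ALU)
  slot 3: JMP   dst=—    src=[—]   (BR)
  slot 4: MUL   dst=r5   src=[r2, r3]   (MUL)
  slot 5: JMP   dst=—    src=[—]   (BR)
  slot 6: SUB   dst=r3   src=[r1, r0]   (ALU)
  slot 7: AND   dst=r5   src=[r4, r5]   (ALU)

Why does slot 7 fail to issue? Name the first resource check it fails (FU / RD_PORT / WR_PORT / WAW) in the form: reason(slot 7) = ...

reason(slot 7) = RD_PORT

(0) want 1×ALU +2rd +1wr — yes → AL1|MU2|ME1|BR1|rd4|wr2
(1) want 1×MUL +1rd +1wr — yes → AL1|MU1|ME1|BR1|rd3|wr1
(2) want 1×ALU +1rd +1wr — WAW → AL1|MU1|ME1|BR1|rd3|wr1
(3) want 1×BR +0rd +0wr — yes → AL1|MU1|ME1|BR0|rd3|wr1
(4) want 1×MUL +2rd +1wr — yes → AL1|MU0|ME1|BR0|rd1|wr0
(5) want 1×BR +0rd +0wr — FU → AL1|MU0|ME1|BR0|rd1|wr0
(6) want 1×ALU +2rd +1wr — RD_PORT → AL1|MU0|ME1|BR0|rd1|wr0
(7) want 1×ALU +2rd +1wr — RD_PORT → AL1|MU0|ME1|BR0|rd1|wr0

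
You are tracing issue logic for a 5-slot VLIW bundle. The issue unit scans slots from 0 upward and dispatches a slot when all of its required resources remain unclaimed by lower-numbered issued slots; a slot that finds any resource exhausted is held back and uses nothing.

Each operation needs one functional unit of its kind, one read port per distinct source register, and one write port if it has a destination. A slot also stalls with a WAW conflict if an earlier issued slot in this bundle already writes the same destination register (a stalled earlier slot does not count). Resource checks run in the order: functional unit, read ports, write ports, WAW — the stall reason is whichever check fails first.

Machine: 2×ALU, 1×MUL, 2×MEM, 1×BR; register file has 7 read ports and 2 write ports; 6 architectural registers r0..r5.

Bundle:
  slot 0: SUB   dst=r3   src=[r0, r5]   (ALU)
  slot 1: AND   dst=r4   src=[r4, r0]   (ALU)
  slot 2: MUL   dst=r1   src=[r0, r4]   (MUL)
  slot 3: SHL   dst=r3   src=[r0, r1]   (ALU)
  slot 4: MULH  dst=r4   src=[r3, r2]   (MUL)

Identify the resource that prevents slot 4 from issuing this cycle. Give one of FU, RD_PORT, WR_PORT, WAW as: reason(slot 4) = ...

#0 ALU src=r0,r5 dispatched  <A:1 Mu:1 Ld:2 B:1 rd:5 wr:1>
#1 ALU src=r4,r0 dispatched  <A:0 Mu:1 Ld:2 B:1 rd:3 wr:0>
#2 MUL src=r0,r4 held:WR_PORT  <A:0 Mu:1 Ld:2 B:1 rd:3 wr:0>
#3 ALU src=r0,r1 held:FU  <A:0 Mu:1 Ld:2 B:1 rd:3 wr:0>
#4 MUL src=r3,r2 held:WR_PORT  <A:0 Mu:1 Ld:2 B:1 rd:3 wr:0>

reason(slot 4) = WR_PORT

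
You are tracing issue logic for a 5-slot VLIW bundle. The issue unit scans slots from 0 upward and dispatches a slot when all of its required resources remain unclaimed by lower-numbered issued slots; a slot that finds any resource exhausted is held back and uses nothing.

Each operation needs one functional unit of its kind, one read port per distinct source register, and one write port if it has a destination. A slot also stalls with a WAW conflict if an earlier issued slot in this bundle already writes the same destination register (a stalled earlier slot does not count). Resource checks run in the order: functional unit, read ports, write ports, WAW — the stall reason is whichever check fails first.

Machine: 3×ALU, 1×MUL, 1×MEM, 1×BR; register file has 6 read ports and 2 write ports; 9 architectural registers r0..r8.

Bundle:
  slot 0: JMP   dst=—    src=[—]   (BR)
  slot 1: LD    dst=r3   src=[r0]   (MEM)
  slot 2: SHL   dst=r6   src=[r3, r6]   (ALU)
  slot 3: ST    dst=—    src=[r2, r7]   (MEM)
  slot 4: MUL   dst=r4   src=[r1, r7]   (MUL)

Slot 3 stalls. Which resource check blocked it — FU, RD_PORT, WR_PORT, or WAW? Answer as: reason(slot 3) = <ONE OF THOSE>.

reason(slot 3) = FU

#0 BR src=- dispatched  <A:3 Mu:1 Ld:1 B:0 rd:6 wr:2>
#1 MEM src=r0 dispatched  <A:3 Mu:1 Ld:0 B:0 rd:5 wr:1>
#2 ALU src=r3,r6 dispatched  <A:2 Mu:1 Ld:0 B:0 rd:3 wr:0>
#3 MEM src=r2,r7 held:FU  <A:2 Mu:1 Ld:0 B:0 rd:3 wr:0>
#4 MUL src=r1,r7 held:WR_PORT  <A:2 Mu:1 Ld:0 B:0 rd:3 wr:0>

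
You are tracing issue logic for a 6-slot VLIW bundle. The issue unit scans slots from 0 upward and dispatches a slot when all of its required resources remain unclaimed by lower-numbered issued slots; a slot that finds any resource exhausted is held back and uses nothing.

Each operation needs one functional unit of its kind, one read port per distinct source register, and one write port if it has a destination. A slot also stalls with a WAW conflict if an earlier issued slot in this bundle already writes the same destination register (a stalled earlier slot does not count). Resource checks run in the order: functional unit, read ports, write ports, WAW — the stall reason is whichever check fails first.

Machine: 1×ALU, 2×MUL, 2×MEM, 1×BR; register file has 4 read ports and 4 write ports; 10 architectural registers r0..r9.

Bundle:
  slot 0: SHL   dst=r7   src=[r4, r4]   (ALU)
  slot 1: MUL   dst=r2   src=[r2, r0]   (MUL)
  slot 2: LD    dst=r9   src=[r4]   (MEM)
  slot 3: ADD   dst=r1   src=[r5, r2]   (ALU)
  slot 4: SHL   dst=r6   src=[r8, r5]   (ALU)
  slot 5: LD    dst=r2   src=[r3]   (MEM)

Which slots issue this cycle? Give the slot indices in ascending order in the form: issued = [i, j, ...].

(0) want 1×ALU +1rd +1wr — yes → AL0|MU2|ME2|BR1|rd3|wr3
(1) want 1×MUL +2rd +1wr — yes → AL0|MU1|ME2|BR1|rd1|wr2
(2) want 1×MEM +1rd +1wr — yes → AL0|MU1|ME1|BR1|rd0|wr1
(3) want 1×ALU +2rd +1wr — FU → AL0|MU1|ME1|BR1|rd0|wr1
(4) want 1×ALU +2rd +1wr — FU → AL0|MU1|ME1|BR1|rd0|wr1
(5) want 1×MEM +1rd +1wr — RD_PORT → AL0|MU1|ME1|BR1|rd0|wr1

issued = [0, 1, 2]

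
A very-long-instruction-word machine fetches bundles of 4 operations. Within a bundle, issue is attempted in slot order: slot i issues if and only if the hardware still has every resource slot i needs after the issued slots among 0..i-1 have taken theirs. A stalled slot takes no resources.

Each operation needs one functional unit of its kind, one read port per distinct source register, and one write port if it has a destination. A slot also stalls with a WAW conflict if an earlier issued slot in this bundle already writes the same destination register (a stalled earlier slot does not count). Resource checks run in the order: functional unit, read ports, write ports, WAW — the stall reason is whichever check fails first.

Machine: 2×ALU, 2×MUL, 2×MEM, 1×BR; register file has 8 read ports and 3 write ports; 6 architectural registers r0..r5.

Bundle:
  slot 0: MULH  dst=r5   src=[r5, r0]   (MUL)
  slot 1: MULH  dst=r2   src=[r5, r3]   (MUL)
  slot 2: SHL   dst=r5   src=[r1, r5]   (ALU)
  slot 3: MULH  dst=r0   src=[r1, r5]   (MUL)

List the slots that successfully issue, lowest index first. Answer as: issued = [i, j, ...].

#0 MUL src=r5,r0 dispatched  <A:2 Mu:1 Ld:2 B:1 rd:6 wr:2>
#1 MUL src=r5,r3 dispatched  <A:2 Mu:0 Ld:2 B:1 rd:4 wr:1>
#2 ALU src=r1,r5 held:WAW  <A:2 Mu:0 Ld:2 B:1 rd:4 wr:1>
#3 MUL src=r1,r5 held:FU  <A:2 Mu:0 Ld:2 B:1 rd:4 wr:1>

issued = [0, 1]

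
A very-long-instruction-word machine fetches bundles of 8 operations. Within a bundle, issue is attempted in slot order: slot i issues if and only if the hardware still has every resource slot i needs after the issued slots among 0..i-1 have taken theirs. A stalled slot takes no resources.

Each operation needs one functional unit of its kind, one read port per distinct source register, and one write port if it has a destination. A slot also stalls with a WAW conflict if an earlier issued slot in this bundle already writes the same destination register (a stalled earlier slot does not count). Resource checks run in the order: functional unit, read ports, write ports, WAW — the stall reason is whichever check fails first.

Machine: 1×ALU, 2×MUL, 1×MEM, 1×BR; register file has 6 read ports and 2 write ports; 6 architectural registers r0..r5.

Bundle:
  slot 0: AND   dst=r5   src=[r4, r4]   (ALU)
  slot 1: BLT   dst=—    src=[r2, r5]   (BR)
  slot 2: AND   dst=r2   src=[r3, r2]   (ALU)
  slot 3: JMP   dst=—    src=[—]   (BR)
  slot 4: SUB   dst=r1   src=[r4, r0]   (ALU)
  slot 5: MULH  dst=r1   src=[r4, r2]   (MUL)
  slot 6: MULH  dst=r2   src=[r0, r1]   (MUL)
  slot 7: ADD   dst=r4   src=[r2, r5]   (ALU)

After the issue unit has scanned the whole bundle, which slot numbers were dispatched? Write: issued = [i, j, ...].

issued = [0, 1, 5]

[0] ALU needs rd=1 wr=1: ok; after: ALU=0 MUL=2 MEM=1 BR=1, R=5, W=1
[1] BR needs rd=2 wr=0: ok; after: ALU=0 MUL=2 MEM=1 BR=0, R=3, W=1
[2] ALU needs rd=2 wr=1: FU; after: ALU=0 MUL=2 MEM=1 BR=0, R=3, W=1
[3] BR needs rd=0 wr=0: FU; after: ALU=0 MUL=2 MEM=1 BR=0, R=3, W=1
[4] ALU needs rd=2 wr=1: FU; after: ALU=0 MUL=2 MEM=1 BR=0, R=3, W=1
[5] MUL needs rd=2 wr=1: ok; after: ALU=0 MUL=1 MEM=1 BR=0, R=1, W=0
[6] MUL needs rd=2 wr=1: RD_PORT; after: ALU=0 MUL=1 MEM=1 BR=0, R=1, W=0
[7] ALU needs rd=2 wr=1: FU; after: ALU=0 MUL=1 MEM=1 BR=0, R=1, W=0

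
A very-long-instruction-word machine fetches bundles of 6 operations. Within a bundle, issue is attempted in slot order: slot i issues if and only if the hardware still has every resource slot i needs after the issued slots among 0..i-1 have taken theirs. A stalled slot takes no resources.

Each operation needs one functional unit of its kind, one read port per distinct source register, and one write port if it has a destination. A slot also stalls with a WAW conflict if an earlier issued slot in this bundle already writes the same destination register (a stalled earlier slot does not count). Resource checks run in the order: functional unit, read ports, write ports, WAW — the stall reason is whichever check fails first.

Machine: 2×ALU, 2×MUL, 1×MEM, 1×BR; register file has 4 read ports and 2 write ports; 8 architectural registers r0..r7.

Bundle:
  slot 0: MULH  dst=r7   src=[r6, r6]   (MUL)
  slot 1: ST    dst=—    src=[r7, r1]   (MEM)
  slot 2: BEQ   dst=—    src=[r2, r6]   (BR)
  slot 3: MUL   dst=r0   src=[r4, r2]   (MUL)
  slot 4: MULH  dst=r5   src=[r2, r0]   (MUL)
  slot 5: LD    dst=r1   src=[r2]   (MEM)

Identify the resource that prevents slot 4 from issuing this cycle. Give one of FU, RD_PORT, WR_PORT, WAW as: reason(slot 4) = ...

reason(slot 4) = RD_PORT

(0) want 1×MUL +1rd +1wr — yes → AL2|MU1|ME1|BR1|rd3|wr1
(1) want 1×MEM +2rd +0wr — yes → AL2|MU1|ME0|BR1|rd1|wr1
(2) want 1×BR +2rd +0wr — RD_PORT → AL2|MU1|ME0|BR1|rd1|wr1
(3) want 1×MUL +2rd +1wr — RD_PORT → AL2|MU1|ME0|BR1|rd1|wr1
(4) want 1×MUL +2rd +1wr — RD_PORT → AL2|MU1|ME0|BR1|rd1|wr1
(5) want 1×MEM +1rd +1wr — FU → AL2|MU1|ME0|BR1|rd1|wr1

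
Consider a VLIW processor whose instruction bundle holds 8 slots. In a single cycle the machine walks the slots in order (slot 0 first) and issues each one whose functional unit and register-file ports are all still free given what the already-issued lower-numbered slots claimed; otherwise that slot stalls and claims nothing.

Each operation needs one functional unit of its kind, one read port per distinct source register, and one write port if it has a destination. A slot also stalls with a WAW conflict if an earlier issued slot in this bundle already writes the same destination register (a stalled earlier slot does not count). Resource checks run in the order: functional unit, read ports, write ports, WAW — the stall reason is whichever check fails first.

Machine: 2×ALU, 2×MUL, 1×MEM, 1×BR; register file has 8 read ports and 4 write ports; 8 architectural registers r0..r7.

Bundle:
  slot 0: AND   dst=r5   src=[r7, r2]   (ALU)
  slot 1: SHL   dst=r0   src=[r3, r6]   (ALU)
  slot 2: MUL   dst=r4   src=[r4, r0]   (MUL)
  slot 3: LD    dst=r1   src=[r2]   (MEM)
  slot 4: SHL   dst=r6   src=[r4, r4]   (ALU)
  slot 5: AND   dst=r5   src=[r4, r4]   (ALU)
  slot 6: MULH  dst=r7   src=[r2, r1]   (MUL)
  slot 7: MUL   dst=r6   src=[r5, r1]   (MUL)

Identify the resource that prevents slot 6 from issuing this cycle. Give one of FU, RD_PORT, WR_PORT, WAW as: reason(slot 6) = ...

reason(slot 6) = RD_PORT

#0 ALU src=r7,r2 dispatched  <A:1 Mu:2 Ld:1 B:1 rd:6 wr:3>
#1 ALU src=r3,r6 dispatched  <A:0 Mu:2 Ld:1 B:1 rd:4 wr:2>
#2 MUL src=r4,r0 dispatched  <A:0 Mu:1 Ld:1 B:1 rd:2 wr:1>
#3 MEM src=r2 dispatched  <A:0 Mu:1 Ld:0 B:1 rd:1 wr:0>
#4 ALU src=r4,r4 held:FU  <A:0 Mu:1 Ld:0 B:1 rd:1 wr:0>
#5 ALU src=r4,r4 held:FU  <A:0 Mu:1 Ld:0 B:1 rd:1 wr:0>
#6 MUL src=r2,r1 held:RD_PORT  <A:0 Mu:1 Ld:0 B:1 rd:1 wr:0>
#7 MUL src=r5,r1 held:RD_PORT  <A:0 Mu:1 Ld:0 B:1 rd:1 wr:0>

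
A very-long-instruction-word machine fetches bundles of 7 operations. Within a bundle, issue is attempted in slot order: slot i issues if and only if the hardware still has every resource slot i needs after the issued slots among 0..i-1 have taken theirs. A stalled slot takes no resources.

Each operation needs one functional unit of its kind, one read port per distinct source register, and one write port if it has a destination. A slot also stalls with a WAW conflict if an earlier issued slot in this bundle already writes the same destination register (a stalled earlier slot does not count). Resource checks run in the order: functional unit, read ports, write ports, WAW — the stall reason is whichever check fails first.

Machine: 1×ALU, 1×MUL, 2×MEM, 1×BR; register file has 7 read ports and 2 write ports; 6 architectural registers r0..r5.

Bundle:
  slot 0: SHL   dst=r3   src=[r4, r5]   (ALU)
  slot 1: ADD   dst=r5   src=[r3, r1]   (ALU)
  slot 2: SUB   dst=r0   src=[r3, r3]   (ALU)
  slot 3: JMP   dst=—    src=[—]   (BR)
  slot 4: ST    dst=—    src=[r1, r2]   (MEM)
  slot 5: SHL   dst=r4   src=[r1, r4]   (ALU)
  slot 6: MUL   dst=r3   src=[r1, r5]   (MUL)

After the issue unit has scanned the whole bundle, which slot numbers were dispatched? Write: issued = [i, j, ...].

[0] ALU needs rd=2 wr=1: ok; after: ALU=0 MUL=1 MEM=2 BR=1, R=5, W=1
[1] ALU needs rd=2 wr=1: FU; after: ALU=0 MUL=1 MEM=2 BR=1, R=5, W=1
[2] ALU needs rd=1 wr=1: FU; after: ALU=0 MUL=1 MEM=2 BR=1, R=5, W=1
[3] BR needs rd=0 wr=0: ok; after: ALU=0 MUL=1 MEM=2 BR=0, R=5, W=1
[4] MEM needs rd=2 wr=0: ok; after: ALU=0 MUL=1 MEM=1 BR=0, R=3, W=1
[5] ALU needs rd=2 wr=1: FU; after: ALU=0 MUL=1 MEM=1 BR=0, R=3, W=1
[6] MUL needs rd=2 wr=1: WAW; after: ALU=0 MUL=1 MEM=1 BR=0, R=3, W=1

issued = [0, 3, 4]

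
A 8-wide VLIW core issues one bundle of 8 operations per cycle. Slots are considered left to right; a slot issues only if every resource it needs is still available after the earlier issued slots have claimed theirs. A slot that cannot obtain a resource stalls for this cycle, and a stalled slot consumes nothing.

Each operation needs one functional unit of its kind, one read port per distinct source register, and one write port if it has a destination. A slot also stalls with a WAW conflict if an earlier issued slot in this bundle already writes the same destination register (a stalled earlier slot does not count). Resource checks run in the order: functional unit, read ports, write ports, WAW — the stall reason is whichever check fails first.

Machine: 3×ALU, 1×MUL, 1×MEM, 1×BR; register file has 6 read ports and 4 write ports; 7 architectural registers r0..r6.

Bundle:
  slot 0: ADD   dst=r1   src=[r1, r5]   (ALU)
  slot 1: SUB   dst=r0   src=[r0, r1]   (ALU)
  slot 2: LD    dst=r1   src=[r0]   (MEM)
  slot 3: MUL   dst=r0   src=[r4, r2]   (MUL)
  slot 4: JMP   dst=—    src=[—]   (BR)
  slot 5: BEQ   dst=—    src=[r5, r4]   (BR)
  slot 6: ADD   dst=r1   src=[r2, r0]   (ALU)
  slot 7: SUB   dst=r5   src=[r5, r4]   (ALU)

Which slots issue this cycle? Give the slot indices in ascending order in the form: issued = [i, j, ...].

issued = [0, 1, 4, 7]

slot 0 (ALU): ISSUE — free A2,Mu1,Ld1,B1 rp4 wp3
slot 1 (ALU): ISSUE — free A1,Mu1,Ld1,B1 rp2 wp2
slot 2 (MEM): stall WAW — free A1,Mu1,Ld1,B1 rp2 wp2
slot 3 (MUL): stall WAW — free A1,Mu1,Ld1,B1 rp2 wp2
slot 4 (BR): ISSUE — free A1,Mu1,Ld1,B0 rp2 wp2
slot 5 (BR): stall FU — free A1,Mu1,Ld1,B0 rp2 wp2
slot 6 (ALU): stall WAW — free A1,Mu1,Ld1,B0 rp2 wp2
slot 7 (ALU): ISSUE — free A0,Mu1,Ld1,B0 rp0 wp1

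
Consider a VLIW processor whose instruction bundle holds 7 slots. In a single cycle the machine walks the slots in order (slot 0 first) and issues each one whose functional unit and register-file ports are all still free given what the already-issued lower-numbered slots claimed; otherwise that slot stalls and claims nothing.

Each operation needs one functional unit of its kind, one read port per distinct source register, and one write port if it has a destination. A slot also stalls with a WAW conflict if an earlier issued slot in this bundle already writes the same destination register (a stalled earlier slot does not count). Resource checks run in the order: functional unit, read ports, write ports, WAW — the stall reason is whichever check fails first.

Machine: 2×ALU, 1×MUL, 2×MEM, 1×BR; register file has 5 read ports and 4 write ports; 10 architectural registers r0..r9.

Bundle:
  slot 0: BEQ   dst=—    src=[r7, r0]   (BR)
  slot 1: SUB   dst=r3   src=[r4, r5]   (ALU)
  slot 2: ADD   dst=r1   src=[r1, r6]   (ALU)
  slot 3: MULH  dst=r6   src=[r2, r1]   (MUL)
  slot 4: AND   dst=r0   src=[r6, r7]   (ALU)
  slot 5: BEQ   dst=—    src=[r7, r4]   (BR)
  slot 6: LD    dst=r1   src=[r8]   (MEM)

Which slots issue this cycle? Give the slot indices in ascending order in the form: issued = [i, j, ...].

issued = [0, 1, 6]

slot 0 (BR): ISSUE — free A2,Mu1,Ld2,B0 rp3 wp4
slot 1 (ALU): ISSUE — free A1,Mu1,Ld2,B0 rp1 wp3
slot 2 (ALU): stall RD_PORT — free A1,Mu1,Ld2,B0 rp1 wp3
slot 3 (MUL): stall RD_PORT — free A1,Mu1,Ld2,B0 rp1 wp3
slot 4 (ALU): stall RD_PORT — free A1,Mu1,Ld2,B0 rp1 wp3
slot 5 (BR): stall FU — free A1,Mu1,Ld2,B0 rp1 wp3
slot 6 (MEM): ISSUE — free A1,Mu1,Ld1,B0 rp0 wp2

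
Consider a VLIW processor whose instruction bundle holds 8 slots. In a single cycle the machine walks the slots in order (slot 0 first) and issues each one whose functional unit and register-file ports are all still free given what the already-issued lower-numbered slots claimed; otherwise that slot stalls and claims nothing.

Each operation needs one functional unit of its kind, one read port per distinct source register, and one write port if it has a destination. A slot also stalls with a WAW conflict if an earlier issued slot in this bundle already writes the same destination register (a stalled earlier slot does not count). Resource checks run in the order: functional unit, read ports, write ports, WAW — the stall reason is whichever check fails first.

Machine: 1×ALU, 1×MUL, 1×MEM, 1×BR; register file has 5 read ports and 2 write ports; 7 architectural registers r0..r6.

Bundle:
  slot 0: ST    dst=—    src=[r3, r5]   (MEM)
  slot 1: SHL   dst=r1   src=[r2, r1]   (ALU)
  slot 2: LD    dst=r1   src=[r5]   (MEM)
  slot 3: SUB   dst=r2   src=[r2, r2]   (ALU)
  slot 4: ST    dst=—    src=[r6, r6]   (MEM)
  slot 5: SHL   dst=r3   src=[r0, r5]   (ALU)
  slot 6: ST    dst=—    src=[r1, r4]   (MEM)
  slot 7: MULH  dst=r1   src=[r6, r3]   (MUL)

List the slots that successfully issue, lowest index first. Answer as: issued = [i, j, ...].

(0) want 1×MEM +2rd +0wr — yes → AL1|MU1|ME0|BR1|rd3|wr2
(1) want 1×ALU +2rd +1wr — yes → AL0|MU1|ME0|BR1|rd1|wr1
(2) want 1×MEM +1rd +1wr — FU → AL0|MU1|ME0|BR1|rd1|wr1
(3) want 1×ALU +1rd +1wr — FU → AL0|MU1|ME0|BR1|rd1|wr1
(4) want 1×MEM +1rd +0wr — FU → AL0|MU1|ME0|BR1|rd1|wr1
(5) want 1×ALU +2rd +1wr — FU → AL0|MU1|ME0|BR1|rd1|wr1
(6) want 1×MEM +2rd +0wr — FU → AL0|MU1|ME0|BR1|rd1|wr1
(7) want 1×MUL +2rd +1wr — RD_PORT → AL0|MU1|ME0|BR1|rd1|wr1

issued = [0, 1]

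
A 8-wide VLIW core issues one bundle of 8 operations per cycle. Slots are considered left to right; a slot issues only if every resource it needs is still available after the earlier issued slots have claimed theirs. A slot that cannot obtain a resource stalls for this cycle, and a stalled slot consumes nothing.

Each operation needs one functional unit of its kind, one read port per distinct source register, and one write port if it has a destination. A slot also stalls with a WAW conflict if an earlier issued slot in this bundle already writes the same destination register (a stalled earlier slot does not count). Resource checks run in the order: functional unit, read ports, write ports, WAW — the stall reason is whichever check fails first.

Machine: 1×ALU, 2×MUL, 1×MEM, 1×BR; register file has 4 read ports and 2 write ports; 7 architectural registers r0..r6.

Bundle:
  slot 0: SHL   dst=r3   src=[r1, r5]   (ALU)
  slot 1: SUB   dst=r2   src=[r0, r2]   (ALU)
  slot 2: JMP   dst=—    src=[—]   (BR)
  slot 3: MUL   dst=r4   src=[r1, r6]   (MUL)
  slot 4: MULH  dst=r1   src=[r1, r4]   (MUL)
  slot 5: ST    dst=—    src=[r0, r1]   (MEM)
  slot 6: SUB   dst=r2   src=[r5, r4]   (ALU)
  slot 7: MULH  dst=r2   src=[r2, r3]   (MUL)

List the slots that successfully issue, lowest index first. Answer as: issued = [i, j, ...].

issued = [0, 2, 3]

(0) want 1×ALU +2rd +1wr — yes → AL0|MU2|ME1|BR1|rd2|wr1
(1) want 1×ALU +2rd +1wr — FU → AL0|MU2|ME1|BR1|rd2|wr1
(2) want 1×BR +0rd +0wr — yes → AL0|MU2|ME1|BR0|rd2|wr1
(3) want 1×MUL +2rd +1wr — yes → AL0|MU1|ME1|BR0|rd0|wr0
(4) want 1×MUL +2rd +1wr — RD_PORT → AL0|MU1|ME1|BR0|rd0|wr0
(5) want 1×MEM +2rd +0wr — RD_PORT → AL0|MU1|ME1|BR0|rd0|wr0
(6) want 1×ALU +2rd +1wr — FU → AL0|MU1|ME1|BR0|rd0|wr0
(7) want 1×MUL +2rd +1wr — RD_PORT → AL0|MU1|ME1|BR0|rd0|wr0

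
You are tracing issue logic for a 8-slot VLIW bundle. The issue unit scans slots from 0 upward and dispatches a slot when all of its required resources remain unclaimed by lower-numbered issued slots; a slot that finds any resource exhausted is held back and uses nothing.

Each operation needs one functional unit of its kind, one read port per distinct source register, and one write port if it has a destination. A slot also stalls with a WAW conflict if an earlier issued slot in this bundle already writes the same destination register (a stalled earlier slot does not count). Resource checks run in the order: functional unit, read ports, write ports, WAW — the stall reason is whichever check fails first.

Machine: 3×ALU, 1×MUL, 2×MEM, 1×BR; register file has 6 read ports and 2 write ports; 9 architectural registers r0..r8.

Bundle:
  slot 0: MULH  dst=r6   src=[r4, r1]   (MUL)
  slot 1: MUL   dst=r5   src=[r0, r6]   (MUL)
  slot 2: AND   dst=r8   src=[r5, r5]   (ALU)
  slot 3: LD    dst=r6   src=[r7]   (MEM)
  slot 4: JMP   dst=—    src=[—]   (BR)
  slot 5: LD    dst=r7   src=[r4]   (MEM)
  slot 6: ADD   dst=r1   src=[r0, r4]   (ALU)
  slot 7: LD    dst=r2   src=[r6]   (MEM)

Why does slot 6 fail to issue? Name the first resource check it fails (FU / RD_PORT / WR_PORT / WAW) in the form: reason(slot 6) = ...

reason(slot 6) = WR_PORT

#0 MUL src=r4,r1 dispatched  <A:3 Mu:0 Ld:2 B:1 rd:4 wr:1>
#1 MUL src=r0,r6 held:FU  <A:3 Mu:0 Ld:2 B:1 rd:4 wr:1>
#2 ALU src=r5,r5 dispatched  <A:2 Mu:0 Ld:2 B:1 rd:3 wr:0>
#3 MEM src=r7 held:WR_PORT  <A:2 Mu:0 Ld:2 B:1 rd:3 wr:0>
#4 BR src=- dispatched  <A:2 Mu:0 Ld:2 B:0 rd:3 wr:0>
#5 MEM src=r4 held:WR_PORT  <A:2 Mu:0 Ld:2 B:0 rd:3 wr:0>
#6 ALU src=r0,r4 held:WR_PORT  <A:2 Mu:0 Ld:2 B:0 rd:3 wr:0>
#7 MEM src=r6 held:WR_PORT  <A:2 Mu:0 Ld:2 B:0 rd:3 wr:0>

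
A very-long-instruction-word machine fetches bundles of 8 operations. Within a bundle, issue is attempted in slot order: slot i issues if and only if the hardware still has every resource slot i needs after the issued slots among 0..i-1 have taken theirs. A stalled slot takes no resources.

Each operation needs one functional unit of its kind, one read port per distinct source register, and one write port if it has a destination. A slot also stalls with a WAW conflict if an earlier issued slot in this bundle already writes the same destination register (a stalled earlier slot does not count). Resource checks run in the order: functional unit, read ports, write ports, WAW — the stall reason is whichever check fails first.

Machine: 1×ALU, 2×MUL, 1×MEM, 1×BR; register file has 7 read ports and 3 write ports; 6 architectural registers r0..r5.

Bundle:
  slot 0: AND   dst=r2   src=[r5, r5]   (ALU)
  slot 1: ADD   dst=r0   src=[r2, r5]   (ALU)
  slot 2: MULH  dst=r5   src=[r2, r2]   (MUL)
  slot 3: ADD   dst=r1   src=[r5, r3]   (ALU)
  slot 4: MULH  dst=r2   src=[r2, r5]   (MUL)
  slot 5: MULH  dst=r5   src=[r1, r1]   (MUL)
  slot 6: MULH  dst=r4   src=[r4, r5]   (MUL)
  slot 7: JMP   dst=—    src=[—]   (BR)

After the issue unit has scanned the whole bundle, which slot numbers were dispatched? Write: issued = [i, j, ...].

#0 ALU src=r5,r5 dispatched  <A:0 Mu:2 Ld:1 B:1 rd:6 wr:2>
#1 ALU src=r2,r5 held:FU  <A:0 Mu:2 Ld:1 B:1 rd:6 wr:2>
#2 MUL src=r2,r2 dispatched  <A:0 Mu:1 Ld:1 B:1 rd:5 wr:1>
#3 ALU src=r5,r3 held:FU  <A:0 Mu:1 Ld:1 B:1 rd:5 wr:1>
#4 MUL src=r2,r5 held:WAW  <A:0 Mu:1 Ld:1 B:1 rd:5 wr:1>
#5 MUL src=r1,r1 held:WAW  <A:0 Mu:1 Ld:1 B:1 rd:5 wr:1>
#6 MUL src=r4,r5 dispatched  <A:0 Mu:0 Ld:1 B:1 rd:3 wr:0>
#7 BR src=- dispatched  <A:0 Mu:0 Ld:1 B:0 rd:3 wr:0>

issued = [0, 2, 6, 7]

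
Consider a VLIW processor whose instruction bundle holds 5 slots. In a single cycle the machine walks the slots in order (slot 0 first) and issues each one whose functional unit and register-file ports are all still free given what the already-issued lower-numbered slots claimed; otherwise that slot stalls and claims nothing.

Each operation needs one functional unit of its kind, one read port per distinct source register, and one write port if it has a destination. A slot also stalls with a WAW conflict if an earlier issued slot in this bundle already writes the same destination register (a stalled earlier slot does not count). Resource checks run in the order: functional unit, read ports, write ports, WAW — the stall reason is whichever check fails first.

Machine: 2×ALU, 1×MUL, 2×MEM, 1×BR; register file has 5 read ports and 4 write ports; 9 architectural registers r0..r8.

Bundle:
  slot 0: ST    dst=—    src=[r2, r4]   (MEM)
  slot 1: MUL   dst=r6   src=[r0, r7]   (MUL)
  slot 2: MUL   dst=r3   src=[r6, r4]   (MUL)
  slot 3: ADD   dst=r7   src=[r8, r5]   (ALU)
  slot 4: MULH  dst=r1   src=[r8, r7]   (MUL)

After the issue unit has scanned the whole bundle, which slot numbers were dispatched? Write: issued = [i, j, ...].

[0] MEM needs rd=2 wr=0: ok; after: ALU=2 MUL=1 MEM=1 BR=1, R=3, W=4
[1] MUL needs rd=2 wr=1: ok; after: ALU=2 MUL=0 MEM=1 BR=1, R=1, W=3
[2] MUL needs rd=2 wr=1: FU; after: ALU=2 MUL=0 MEM=1 BR=1, R=1, W=3
[3] ALU needs rd=2 wr=1: RD_PORT; after: ALU=2 MUL=0 MEM=1 BR=1, R=1, W=3
[4] MUL needs rd=2 wr=1: FU; after: ALU=2 MUL=0 MEM=1 BR=1, R=1, W=3

issued = [0, 1]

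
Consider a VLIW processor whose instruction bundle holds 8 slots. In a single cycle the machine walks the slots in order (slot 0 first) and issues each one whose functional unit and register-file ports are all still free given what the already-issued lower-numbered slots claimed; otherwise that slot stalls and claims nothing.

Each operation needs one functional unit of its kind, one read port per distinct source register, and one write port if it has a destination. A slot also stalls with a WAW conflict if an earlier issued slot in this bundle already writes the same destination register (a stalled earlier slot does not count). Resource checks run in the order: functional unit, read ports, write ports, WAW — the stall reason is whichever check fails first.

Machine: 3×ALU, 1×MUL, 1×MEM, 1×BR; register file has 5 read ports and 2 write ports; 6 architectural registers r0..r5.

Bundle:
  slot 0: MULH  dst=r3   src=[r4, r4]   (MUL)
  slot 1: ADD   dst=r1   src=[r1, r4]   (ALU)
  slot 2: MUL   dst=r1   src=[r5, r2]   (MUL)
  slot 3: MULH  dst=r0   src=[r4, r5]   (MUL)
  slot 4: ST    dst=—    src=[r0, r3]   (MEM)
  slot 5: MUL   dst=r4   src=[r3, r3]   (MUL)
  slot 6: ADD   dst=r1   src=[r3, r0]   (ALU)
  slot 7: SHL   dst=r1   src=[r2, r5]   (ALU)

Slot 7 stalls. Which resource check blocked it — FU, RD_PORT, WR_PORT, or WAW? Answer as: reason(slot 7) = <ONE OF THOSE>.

reason(slot 7) = RD_PORT

  0. MUL→r3 ⇒ go  {3A/0Mu/1Ld/1B | 4r 1w}
  1. ALU→r1 ⇒ go  {2A/0Mu/1Ld/1B | 2r 0w}
  2. MUL→r1 ⇒ no(FU)  {2A/0Mu/1Ld/1B | 2r 0w}
  3. MUL→r0 ⇒ no(FU)  {2A/0Mu/1Ld/1B | 2r 0w}
  4. MEM ⇒ go  {2A/0Mu/0Ld/1B | 0r 0w}
  5. MUL→r4 ⇒ no(FU)  {2A/0Mu/0Ld/1B | 0r 0w}
  6. ALU→r1 ⇒ no(RD_PORT)  {2A/0Mu/0Ld/1B | 0r 0w}
  7. ALU→r1 ⇒ no(RD_PORT)  {2A/0Mu/0Ld/1B | 0r 0w}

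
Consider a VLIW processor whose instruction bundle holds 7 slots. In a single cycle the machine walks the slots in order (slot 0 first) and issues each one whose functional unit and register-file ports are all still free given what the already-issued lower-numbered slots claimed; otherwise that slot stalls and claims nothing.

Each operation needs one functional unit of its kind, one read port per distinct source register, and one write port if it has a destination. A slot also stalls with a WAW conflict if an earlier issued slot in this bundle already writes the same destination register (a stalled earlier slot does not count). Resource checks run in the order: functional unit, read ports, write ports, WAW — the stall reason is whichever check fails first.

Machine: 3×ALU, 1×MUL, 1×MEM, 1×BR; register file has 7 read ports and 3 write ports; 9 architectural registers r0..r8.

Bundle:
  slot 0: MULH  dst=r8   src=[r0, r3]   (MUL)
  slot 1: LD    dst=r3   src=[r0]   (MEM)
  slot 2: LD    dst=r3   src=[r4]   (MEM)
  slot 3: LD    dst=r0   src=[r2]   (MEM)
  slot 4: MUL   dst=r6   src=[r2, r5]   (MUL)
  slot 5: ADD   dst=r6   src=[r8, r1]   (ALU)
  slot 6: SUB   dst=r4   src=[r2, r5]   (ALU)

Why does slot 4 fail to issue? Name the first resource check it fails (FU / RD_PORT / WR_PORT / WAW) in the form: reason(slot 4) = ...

slot 0 (MUL): ISSUE — free A3,Mu0,Ld1,B1 rp5 wp2
slot 1 (MEM): ISSUE — free A3,Mu0,Ld0,B1 rp4 wp1
slot 2 (MEM): stall FU — free A3,Mu0,Ld0,B1 rp4 wp1
slot 3 (MEM): stall FU — free A3,Mu0,Ld0,B1 rp4 wp1
slot 4 (MUL): stall FU — free A3,Mu0,Ld0,B1 rp4 wp1
slot 5 (ALU): ISSUE — free A2,Mu0,Ld0,B1 rp2 wp0
slot 6 (ALU): stall WR_PORT — free A2,Mu0,Ld0,B1 rp2 wp0

reason(slot 4) = FU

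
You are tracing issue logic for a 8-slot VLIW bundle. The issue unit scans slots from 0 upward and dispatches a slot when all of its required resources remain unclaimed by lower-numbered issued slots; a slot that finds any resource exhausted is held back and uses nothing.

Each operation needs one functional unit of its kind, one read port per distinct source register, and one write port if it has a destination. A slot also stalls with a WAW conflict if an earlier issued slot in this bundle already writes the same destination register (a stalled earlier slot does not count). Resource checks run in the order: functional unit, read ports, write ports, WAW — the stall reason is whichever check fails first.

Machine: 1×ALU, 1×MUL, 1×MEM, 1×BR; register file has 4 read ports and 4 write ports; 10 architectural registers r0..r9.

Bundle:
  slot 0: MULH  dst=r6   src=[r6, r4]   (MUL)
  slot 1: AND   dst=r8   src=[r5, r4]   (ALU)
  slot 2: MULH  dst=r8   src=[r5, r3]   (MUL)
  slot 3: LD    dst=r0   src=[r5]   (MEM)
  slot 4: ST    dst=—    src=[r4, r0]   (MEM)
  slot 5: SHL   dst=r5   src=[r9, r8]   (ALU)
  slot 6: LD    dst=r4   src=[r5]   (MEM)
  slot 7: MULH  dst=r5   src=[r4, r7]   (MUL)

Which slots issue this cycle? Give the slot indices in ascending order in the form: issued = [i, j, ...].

(0) want 1×MUL +2rd +1wr — yes → AL1|MU0|ME1|BR1|rd2|wr3
(1) want 1×ALU +2rd +1wr — yes → AL0|MU0|ME1|BR1|rd0|wr2
(2) want 1×MUL +2rd +1wr — FU → AL0|MU0|ME1|BR1|rd0|wr2
(3) want 1×MEM +1rd +1wr — RD_PORT → AL0|MU0|ME1|BR1|rd0|wr2
(4) want 1×MEM +2rd +0wr — RD_PORT → AL0|MU0|ME1|BR1|rd0|wr2
(5) want 1×ALU +2rd +1wr — FU → AL0|MU0|ME1|BR1|rd0|wr2
(6) want 1×MEM +1rd +1wr — RD_PORT → AL0|MU0|ME1|BR1|rd0|wr2
(7) want 1×MUL +2rd +1wr — FU → AL0|MU0|ME1|BR1|rd0|wr2

issued = [0, 1]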